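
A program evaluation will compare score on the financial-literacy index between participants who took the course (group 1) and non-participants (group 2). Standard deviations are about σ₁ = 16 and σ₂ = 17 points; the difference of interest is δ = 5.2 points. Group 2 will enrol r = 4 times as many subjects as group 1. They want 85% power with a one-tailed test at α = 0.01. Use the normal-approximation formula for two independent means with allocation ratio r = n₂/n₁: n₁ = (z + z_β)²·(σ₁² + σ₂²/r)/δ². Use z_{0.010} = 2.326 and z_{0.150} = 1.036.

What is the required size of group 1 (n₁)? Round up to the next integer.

n₁ = (z_α + z_β)² · (σ₁² + σ₂²/r) / δ²
   = (2.326 + 1.036)² · (16² + 17²/4) / 5.2²
   = 11.3030 · (256 + 72.25) / 27.04
   = 11.3030 · 328.25 / 27.04
   = 137.21
Round up → n₁ = 138; n₂ = r·n₁ = 4 × 138 = 552.

n₁ = 138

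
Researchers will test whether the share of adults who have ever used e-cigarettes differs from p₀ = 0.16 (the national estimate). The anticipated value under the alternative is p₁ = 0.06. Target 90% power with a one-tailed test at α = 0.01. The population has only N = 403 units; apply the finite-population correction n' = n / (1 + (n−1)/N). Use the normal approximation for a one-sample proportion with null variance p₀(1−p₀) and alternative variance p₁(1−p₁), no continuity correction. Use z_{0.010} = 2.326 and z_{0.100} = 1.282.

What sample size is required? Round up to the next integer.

n = [z_α·√(p₀q₀) + z_β·√(p₁q₁)]² / (p₁ − p₀)²
  = [2.326·√(0.16·0.84) + 1.282·√(0.06·0.94)]² / (-0.10)²
  = [2.326·0.3666 + 1.282·0.2375]² / 0.0100
  = [1.1572]² / 0.0100
  = 133.91
Finite-population correction (N = 403): 133.91 / (1 + (133.91 − 1)/403) = 100.70.
Round up → n = 101.

n = 101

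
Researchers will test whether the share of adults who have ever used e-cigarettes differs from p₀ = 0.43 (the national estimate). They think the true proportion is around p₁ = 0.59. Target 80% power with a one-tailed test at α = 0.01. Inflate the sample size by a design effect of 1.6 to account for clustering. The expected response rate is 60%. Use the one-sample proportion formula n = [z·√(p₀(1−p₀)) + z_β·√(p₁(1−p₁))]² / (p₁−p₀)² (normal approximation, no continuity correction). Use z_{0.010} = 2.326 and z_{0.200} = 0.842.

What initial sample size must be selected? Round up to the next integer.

n = [z_α·√(p₀q₀) + z_β·√(p₁q₁)]² / (p₁ − p₀)²
  = [2.326·√(0.43·0.57) + 0.842·√(0.59·0.41)]² / (0.16)²
  = [2.326·0.4951 + 0.842·0.4918]² / 0.0256
  = [1.5657]² / 0.0256
  = 95.75
Design effect: 1.6 × 95.75 = 153.21.
Adjust for 60% response: 153.21 / 0.60 = 255.35.
Round up → n = 256.

n = 256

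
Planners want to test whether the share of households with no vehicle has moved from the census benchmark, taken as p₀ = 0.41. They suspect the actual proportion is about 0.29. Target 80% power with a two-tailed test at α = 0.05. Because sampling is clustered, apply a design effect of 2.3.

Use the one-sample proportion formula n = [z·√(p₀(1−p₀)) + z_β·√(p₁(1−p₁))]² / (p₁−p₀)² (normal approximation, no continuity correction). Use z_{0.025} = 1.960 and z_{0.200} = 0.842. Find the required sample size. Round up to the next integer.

n = 290

n = [z_{α/2}·√(p₀q₀) + z_β·√(p₁q₁)]² / (p₁ − p₀)²
  = [1.960·√(0.41·0.59) + 0.842·√(0.29·0.71)]² / (-0.12)²
  = [1.960·0.4918 + 0.842·0.4538]² / 0.0144
  = [1.3461]² / 0.0144
  = 125.83
Design effect: 2.3 × 125.83 = 289.40.
Round up → n = 290.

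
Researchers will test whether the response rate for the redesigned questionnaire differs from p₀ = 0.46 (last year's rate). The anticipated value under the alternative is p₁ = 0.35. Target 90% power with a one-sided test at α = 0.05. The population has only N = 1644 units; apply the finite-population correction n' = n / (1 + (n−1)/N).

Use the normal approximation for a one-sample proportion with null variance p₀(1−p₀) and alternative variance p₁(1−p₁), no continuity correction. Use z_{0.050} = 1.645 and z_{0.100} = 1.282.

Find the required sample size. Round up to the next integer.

n = 154

n = [z_α·√(p₀q₀) + z_β·√(p₁q₁)]² / (p₁ − p₀)²
  = [1.645·√(0.46·0.54) + 1.282·√(0.35·0.65)]² / (-0.11)²
  = [1.645·0.4984 + 1.282·0.4770]² / 0.0121
  = [1.4313]² / 0.0121
  = 169.32
Finite-population correction (N = 1644): 169.32 / (1 + (169.32 − 1)/1644) = 153.59.
Round up → n = 154.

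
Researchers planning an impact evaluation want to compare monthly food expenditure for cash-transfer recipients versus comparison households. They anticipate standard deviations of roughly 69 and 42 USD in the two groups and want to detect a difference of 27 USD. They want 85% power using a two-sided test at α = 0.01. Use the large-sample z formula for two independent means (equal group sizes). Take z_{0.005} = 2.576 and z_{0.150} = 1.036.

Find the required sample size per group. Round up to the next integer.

n = 117 per group

n = (z_{α/2} + z_β)² · (σ₁² + σ₂²) / δ²
  = (2.576 + 1.036)² · (69² + 42² = 6525) / 27²
  = 13.0465 · 6525 / 729
  = 116.77
Round up → n = 117 per group.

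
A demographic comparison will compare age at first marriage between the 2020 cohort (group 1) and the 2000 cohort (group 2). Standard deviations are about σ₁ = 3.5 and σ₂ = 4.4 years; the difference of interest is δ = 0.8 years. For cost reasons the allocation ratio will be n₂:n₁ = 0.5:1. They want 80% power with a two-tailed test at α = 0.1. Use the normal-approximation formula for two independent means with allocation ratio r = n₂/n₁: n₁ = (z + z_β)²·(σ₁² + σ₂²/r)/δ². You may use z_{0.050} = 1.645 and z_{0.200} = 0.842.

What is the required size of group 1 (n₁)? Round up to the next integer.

n₁ = 493

n₁ = (z_{α/2} + z_β)² · (σ₁² + σ₂²/r) / δ²
   = (1.645 + 0.842)² · (3.5² + 4.4²/0.5) / 0.8²
   = 6.1852 · (12.25 + 38.72) / 0.64
   = 6.1852 · 50.97 / 0.64
   = 492.59
Round up → n₁ = 493; n₂ = r·n₁ = 0.5 × 493 = 247.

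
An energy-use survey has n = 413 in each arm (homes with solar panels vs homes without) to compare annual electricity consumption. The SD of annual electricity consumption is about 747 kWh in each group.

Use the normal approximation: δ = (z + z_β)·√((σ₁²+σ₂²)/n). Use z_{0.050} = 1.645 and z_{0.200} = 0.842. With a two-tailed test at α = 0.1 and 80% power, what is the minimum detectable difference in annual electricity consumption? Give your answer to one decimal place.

δ = (z_{α/2} + z_β) · √((σ₁²+σ₂²)/n)
  = (1.645 + 0.842) · √(1116018/413)
  = 2.487 · √2702.2
  = 2.487 · 51.9829
  = 129.2815

Minimum detectable difference ≈ 129.3 kWh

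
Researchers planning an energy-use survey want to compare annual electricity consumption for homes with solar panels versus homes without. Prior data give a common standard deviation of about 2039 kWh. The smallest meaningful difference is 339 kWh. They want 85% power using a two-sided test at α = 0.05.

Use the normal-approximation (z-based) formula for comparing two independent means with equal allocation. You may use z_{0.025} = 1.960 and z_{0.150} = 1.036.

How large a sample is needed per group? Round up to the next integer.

n = (z_{α/2} + z_β)² · (σ₁² + σ₂²) / δ²
  = (1.960 + 1.036)² · (2·2039² = 8315042) / 339²
  = 8.9760 · 8315042 / 114921
  = 649.45
Round up → n = 650 per group.

n = 650 per group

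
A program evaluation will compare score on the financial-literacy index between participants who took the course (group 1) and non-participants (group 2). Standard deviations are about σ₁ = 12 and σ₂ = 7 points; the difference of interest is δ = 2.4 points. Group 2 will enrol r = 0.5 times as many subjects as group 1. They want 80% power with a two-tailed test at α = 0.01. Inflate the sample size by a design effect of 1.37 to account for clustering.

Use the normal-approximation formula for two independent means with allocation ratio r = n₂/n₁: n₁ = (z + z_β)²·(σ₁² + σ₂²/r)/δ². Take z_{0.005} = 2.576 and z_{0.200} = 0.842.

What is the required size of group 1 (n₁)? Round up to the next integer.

n₁ = (z_{α/2} + z_β)² · (σ₁² + σ₂²/r) / δ²
   = (2.576 + 0.842)² · (12² + 7²/0.5) / 2.4²
   = 11.6827 · (144 + 98) / 5.76
   = 11.6827 · 242 / 5.76
   = 490.84
Design effect: 1.37 × 490.84 = 672.45.
Round up → n₁ = 673; n₂ = r·n₁ = 0.5 × 673 = 337.

n₁ = 673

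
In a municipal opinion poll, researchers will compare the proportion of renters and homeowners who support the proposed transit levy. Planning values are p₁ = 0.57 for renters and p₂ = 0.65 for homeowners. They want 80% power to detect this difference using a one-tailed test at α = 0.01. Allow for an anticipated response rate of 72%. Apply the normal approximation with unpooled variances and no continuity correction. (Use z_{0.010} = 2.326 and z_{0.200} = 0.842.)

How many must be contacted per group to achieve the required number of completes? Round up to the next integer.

n = 1030 per group

n = (z_α + z_β)² · [p₁(1−p₁) + p₂(1−p₂)] / (p₁ − p₂)²
  = (2.326 + 0.842)² · (0.57·0.43 + 0.65·0.35) / (-0.08)²
  = (3.168)² · (0.2451 + 0.2275) / 0.0064
  = 10.0362 · 0.4726 / 0.0064
  = 741.11
Adjust for 72% response: 741.11 / 0.72 = 1029.32.
Round up → n = 1030 per group.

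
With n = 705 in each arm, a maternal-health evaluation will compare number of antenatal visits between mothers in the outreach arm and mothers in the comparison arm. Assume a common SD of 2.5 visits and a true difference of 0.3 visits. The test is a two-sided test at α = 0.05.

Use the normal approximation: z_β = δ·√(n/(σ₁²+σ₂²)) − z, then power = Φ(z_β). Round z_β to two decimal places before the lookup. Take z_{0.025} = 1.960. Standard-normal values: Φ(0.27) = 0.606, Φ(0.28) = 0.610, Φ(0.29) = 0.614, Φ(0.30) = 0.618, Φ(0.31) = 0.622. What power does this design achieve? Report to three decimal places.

Power ≈ 0.614

z_β = δ·√(n/(σ₁²+σ₂²)) − z_{α/2}
    = 0.3 · √(705/12.5) − 1.960
    = 0.3 · 7.50999 − 1.960
    = 2.2530 − 1.960 = 0.2930 → 0.29
Power = Φ(0.29) = 0.614.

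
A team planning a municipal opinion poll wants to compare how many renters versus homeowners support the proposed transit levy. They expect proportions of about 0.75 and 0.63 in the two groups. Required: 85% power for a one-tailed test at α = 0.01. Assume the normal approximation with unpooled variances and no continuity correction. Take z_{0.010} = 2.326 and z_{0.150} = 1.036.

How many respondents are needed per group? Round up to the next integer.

n = 331 per group

n = (z_α + z_β)² · [p₁(1−p₁) + p₂(1−p₂)] / (p₁ − p₂)²
  = (2.326 + 1.036)² · (0.75·0.25 + 0.63·0.37) / (0.12)²
  = (3.362)² · (0.1875 + 0.2331) / 0.0144
  = 11.3030 · 0.4206 / 0.0144
  = 330.14
Round up → n = 331 per group.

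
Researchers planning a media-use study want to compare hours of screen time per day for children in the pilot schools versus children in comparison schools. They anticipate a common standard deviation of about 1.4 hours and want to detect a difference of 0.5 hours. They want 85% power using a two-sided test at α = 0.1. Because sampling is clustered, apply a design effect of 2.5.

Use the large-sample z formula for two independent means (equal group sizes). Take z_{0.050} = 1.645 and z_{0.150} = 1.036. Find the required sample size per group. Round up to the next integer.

n = (z_{α/2} + z_β)² · (σ₁² + σ₂²) / δ²
  = (1.645 + 1.036)² · (2·1.4² = 3.92) / 0.5²
  = 7.1878 · 3.92 / 0.25
  = 112.70
Design effect: 2.5 × 112.70 = 281.76.
Round up → n = 282 per group.

n = 282 per group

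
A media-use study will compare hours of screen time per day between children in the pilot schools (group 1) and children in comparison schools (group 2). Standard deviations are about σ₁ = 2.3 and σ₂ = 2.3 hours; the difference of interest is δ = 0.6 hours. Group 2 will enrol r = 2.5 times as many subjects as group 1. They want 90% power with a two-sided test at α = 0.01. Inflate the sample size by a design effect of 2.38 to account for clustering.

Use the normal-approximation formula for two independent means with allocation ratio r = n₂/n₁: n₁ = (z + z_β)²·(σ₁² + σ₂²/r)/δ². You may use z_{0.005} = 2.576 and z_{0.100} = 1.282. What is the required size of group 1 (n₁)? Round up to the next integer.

n₁ = (z_{α/2} + z_β)² · (σ₁² + σ₂²/r) / δ²
   = (2.576 + 1.282)² · (2.3² + 2.3²/2.5) / 0.6²
   = 14.8842 · (5.29 + 2.116) / 0.36
   = 14.8842 · 7.406 / 0.36
   = 306.20
Design effect: 2.38 × 306.20 = 728.76.
Round up → n₁ = 729; n₂ = r·n₁ = 2.5 × 729 = 1823.

n₁ = 729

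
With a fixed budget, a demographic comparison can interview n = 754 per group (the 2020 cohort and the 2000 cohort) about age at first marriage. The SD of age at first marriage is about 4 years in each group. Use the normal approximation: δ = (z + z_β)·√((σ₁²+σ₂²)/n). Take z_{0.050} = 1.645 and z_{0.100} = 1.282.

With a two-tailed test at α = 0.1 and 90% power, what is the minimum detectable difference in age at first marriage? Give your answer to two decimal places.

δ = (z_{α/2} + z_β) · √((σ₁²+σ₂²)/n)
  = (1.645 + 1.282) · √(32/754)
  = 2.927 · √0.04244
  = 2.927 · 0.2060
  = 0.6030

Minimum detectable difference ≈ 0.60 years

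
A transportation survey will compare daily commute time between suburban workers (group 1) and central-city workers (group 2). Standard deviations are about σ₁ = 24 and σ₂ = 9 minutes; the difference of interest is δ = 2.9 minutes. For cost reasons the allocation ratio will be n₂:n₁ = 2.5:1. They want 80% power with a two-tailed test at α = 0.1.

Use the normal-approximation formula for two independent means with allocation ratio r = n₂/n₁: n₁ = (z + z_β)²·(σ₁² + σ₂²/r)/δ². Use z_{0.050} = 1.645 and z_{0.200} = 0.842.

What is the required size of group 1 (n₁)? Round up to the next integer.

n₁ = 448

n₁ = (z_{α/2} + z_β)² · (σ₁² + σ₂²/r) / δ²
   = (1.645 + 0.842)² · (24² + 9²/2.5) / 2.9²
   = 6.1852 · (576 + 32.4) / 8.41
   = 6.1852 · 608.4 / 8.41
   = 447.45
Round up → n₁ = 448; n₂ = r·n₁ = 2.5 × 448 = 1120.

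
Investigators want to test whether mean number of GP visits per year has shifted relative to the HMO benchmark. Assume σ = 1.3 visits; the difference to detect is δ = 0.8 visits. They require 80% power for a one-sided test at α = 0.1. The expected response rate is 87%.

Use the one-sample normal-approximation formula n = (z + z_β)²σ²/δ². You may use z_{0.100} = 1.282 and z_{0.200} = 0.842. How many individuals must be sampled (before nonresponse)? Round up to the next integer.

n = (z_α + z_β)² · σ² / δ²
  = (1.282 + 0.842)² · 1.3² / 0.8²
  = 4.5114 · 1.69 / 0.64
  = 11.91
Adjust for 87% response: 11.91 / 0.87 = 13.69.
Round up → n = 14.

n = 14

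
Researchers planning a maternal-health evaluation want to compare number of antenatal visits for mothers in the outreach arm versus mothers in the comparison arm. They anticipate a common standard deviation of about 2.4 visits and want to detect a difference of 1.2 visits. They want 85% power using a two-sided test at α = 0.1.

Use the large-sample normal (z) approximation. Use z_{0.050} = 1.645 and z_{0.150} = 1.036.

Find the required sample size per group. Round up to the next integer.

n = (z_{α/2} + z_β)² · (σ₁² + σ₂²) / δ²
  = (1.645 + 1.036)² · (2·2.4² = 11.52) / 1.2²
  = 7.1878 · 11.52 / 1.44
  = 57.50
Round up → n = 58 per group.

n = 58 per group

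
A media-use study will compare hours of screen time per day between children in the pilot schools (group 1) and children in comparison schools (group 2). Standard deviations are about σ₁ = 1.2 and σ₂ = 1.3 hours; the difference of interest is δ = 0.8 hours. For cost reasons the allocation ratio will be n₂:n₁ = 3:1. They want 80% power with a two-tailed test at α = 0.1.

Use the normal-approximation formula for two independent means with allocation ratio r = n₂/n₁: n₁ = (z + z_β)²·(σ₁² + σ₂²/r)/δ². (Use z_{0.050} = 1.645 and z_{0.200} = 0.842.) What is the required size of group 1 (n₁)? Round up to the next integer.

n₁ = (z_{α/2} + z_β)² · (σ₁² + σ₂²/r) / δ²
   = (1.645 + 0.842)² · (1.2² + 1.3²/3) / 0.8²
   = 6.1852 · (1.44 + 0.56333) / 0.64
   = 6.1852 · 2.0033 / 0.64
   = 19.36
Round up → n₁ = 20; n₂ = r·n₁ = 3 × 20 = 60.

n₁ = 20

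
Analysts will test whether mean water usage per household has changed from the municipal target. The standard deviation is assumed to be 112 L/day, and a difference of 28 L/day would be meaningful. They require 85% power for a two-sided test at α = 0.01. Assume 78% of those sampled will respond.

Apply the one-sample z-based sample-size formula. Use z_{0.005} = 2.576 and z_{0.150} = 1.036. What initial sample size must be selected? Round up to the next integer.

n = 268

n = (z_{α/2} + z_β)² · σ² / δ²
  = (2.576 + 1.036)² · 112² / 28²
  = 13.0465 · 12544 / 784
  = 208.74
Adjust for 78% response: 208.74 / 0.78 = 267.62.
Round up → n = 268.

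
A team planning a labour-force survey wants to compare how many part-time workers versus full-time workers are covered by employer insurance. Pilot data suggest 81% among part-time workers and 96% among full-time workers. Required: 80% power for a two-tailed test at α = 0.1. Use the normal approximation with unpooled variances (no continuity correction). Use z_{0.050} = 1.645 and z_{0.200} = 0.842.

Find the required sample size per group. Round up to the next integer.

n = (z_{α/2} + z_β)² · [p₁(1−p₁) + p₂(1−p₂)] / (p₁ − p₂)²
  = (1.645 + 0.842)² · (0.81·0.19 + 0.96·0.04) / (-0.15)²
  = (2.487)² · (0.1539 + 0.0384) / 0.0225
  = 6.1852 · 0.1923 / 0.0225
  = 52.86
Round up → n = 53 per group.

n = 53 per group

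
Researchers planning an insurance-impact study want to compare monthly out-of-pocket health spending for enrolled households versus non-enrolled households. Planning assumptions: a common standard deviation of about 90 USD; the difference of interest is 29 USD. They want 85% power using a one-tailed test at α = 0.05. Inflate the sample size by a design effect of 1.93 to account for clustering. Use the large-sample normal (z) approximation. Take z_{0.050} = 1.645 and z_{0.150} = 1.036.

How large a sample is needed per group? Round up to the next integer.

n = (z_α + z_β)² · (σ₁² + σ₂²) / δ²
  = (1.645 + 1.036)² · (2·90² = 16200) / 29²
  = 7.1878 · 16200 / 841
  = 138.46
Design effect: 1.93 × 138.46 = 267.22.
Round up → n = 268 per group.

n = 268 per group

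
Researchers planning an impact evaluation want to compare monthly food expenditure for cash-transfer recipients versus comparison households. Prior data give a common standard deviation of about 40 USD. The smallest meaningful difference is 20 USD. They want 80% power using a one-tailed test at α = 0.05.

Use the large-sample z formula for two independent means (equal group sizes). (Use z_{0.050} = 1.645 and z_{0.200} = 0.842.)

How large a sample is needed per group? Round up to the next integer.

n = 50 per group

n = (z_α + z_β)² · (σ₁² + σ₂²) / δ²
  = (1.645 + 0.842)² · (2·40² = 3200) / 20²
  = 6.1852 · 3200 / 400
  = 49.48
Round up → n = 50 per group.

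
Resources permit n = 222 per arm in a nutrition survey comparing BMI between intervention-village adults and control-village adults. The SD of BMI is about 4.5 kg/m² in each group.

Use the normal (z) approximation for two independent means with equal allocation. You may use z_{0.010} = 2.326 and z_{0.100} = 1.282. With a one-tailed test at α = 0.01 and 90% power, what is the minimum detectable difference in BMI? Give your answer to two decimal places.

Minimum detectable difference ≈ 1.54 kg/m²

δ = (z_α + z_β) · √((σ₁²+σ₂²)/n)
  = (2.326 + 1.282) · √(40.5/222)
  = 3.608 · √0.18243
  = 3.608 · 0.4271
  = 1.5411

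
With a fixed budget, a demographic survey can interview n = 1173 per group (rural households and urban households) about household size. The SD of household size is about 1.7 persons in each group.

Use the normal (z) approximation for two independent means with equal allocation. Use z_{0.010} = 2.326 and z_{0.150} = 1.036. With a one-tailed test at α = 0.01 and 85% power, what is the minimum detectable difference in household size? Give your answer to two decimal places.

Minimum detectable difference ≈ 0.24 persons

δ = (z_α + z_β) · √((σ₁²+σ₂²)/n)
  = (2.326 + 1.036) · √(5.78/1173)
  = 3.362 · √0.00493
  = 3.362 · 0.0702
  = 0.2360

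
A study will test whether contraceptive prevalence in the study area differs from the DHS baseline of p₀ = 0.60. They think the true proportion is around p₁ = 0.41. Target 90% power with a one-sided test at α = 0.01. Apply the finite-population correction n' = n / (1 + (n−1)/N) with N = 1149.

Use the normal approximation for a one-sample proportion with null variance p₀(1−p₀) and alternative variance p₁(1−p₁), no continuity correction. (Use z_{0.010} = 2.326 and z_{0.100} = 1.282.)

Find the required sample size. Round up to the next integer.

n = 81

n = [z_α·√(p₀q₀) + z_β·√(p₁q₁)]² / (p₁ − p₀)²
  = [2.326·√(0.60·0.40) + 1.282·√(0.41·0.59)]² / (-0.19)²
  = [2.326·0.4899 + 1.282·0.4918]² / 0.0361
  = [1.7700]² / 0.0361
  = 86.79
Finite-population correction (N = 1149): 86.79 / (1 + (86.79 − 1)/1149) = 80.76.
Round up → n = 81.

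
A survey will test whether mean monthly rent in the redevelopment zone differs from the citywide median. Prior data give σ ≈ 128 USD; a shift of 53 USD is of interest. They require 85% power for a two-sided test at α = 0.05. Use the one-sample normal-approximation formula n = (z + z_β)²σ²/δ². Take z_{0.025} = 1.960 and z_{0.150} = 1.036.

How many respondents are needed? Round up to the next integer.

n = (z_{α/2} + z_β)² · σ² / δ²
  = (1.960 + 1.036)² · 128² / 53²
  = 8.9760 · 16384 / 2809
  = 52.35
Round up → n = 53.

n = 53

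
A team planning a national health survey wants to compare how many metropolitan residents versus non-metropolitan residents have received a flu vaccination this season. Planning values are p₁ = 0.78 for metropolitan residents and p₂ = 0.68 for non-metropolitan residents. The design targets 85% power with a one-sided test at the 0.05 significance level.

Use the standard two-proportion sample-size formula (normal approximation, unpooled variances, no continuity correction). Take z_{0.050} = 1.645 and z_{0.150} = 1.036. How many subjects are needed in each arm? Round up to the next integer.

n = (z_α + z_β)² · [p₁(1−p₁) + p₂(1−p₂)] / (p₁ − p₂)²
  = (1.645 + 1.036)² · (0.78·0.22 + 0.68·0.32) / (0.10)²
  = (2.681)² · (0.1716 + 0.2176) / 0.0100
  = 7.1878 · 0.3892 / 0.0100
  = 279.75
Round up → n = 280 per group.

n = 280 per group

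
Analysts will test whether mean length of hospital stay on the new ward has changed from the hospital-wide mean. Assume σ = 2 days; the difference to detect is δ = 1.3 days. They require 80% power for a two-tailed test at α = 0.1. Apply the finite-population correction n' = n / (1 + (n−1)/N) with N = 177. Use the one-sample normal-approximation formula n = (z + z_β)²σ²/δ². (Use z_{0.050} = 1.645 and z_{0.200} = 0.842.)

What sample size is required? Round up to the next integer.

n = 14

n = (z_{α/2} + z_β)² · σ² / δ²
  = (1.645 + 0.842)² · 2² / 1.3²
  = 6.1852 · 4 / 1.69
  = 14.64
Finite-population correction (N = 177): 14.64 / (1 + (14.64 − 1)/177) = 13.59.
Round up → n = 14.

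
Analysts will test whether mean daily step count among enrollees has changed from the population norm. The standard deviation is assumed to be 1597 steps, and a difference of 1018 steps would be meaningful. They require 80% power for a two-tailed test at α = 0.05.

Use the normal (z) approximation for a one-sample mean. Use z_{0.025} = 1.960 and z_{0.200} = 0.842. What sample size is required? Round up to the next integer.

n = 20

n = (z_{α/2} + z_β)² · σ² / δ²
  = (1.960 + 0.842)² · 1597² / 1018²
  = 7.8512 · 2550409 / 1036324
  = 19.32
Round up → n = 20.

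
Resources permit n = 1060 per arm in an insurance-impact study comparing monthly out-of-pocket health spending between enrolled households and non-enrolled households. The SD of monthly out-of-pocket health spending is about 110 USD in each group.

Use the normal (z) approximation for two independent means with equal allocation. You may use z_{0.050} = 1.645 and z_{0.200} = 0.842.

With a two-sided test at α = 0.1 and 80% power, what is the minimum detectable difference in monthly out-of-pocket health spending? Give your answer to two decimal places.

Minimum detectable difference ≈ 11.88 USD

δ = (z_{α/2} + z_β) · √((σ₁²+σ₂²)/n)
  = (1.645 + 0.842) · √(24200/1060)
  = 2.487 · √22.8302
  = 2.487 · 4.7781
  = 11.8831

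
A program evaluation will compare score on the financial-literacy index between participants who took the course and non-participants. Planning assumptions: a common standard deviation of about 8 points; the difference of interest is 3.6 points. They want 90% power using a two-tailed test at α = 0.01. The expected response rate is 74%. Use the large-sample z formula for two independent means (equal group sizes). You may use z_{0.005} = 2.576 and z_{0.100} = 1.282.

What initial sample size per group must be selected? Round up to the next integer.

n = (z_{α/2} + z_β)² · (σ₁² + σ₂²) / δ²
  = (2.576 + 1.282)² · (2·8² = 128) / 3.6²
  = 14.8842 · 128 / 12.96
  = 147.00
Adjust for 74% response: 147.00 / 0.74 = 198.65.
Round up → n = 199 per group.

n = 199 per group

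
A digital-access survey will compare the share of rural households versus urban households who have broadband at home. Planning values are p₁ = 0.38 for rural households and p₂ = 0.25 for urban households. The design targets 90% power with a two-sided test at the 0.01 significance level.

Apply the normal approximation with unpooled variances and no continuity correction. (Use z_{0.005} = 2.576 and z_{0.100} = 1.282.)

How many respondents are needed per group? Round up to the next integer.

n = 373 per group

n = (z_{α/2} + z_β)² · [p₁(1−p₁) + p₂(1−p₂)] / (p₁ − p₂)²
  = (2.576 + 1.282)² · (0.38·0.62 + 0.25·0.75) / (0.13)²
  = (3.858)² · (0.2356 + 0.1875) / 0.0169
  = 14.8842 · 0.4231 / 0.0169
  = 372.63
Round up → n = 373 per group.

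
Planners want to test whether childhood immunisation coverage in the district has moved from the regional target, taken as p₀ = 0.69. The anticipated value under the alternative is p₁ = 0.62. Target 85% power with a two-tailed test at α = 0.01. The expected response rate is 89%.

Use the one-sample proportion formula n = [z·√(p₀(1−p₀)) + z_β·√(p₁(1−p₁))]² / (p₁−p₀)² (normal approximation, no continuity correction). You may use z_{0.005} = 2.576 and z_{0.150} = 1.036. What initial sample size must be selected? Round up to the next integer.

n = 659

n = [z_{α/2}·√(p₀q₀) + z_β·√(p₁q₁)]² / (p₁ − p₀)²
  = [2.576·√(0.69·0.31) + 1.036·√(0.62·0.38)]² / (-0.07)²
  = [2.576·0.4625 + 1.036·0.4854]² / 0.0049
  = [1.6942]² / 0.0049
  = 585.81
Adjust for 89% response: 585.81 / 0.89 = 658.21.
Round up → n = 659.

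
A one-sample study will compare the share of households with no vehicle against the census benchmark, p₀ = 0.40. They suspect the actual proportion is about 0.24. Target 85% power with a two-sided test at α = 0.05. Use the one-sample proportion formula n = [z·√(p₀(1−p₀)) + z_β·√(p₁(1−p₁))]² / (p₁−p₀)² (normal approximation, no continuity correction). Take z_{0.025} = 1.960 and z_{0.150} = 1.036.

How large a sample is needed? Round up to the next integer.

n = 77

n = [z_{α/2}·√(p₀q₀) + z_β·√(p₁q₁)]² / (p₁ − p₀)²
  = [1.960·√(0.40·0.60) + 1.036·√(0.24·0.76)]² / (-0.16)²
  = [1.960·0.4899 + 1.036·0.4271]² / 0.0256
  = [1.4027]² / 0.0256
  = 76.85
Round up → n = 77.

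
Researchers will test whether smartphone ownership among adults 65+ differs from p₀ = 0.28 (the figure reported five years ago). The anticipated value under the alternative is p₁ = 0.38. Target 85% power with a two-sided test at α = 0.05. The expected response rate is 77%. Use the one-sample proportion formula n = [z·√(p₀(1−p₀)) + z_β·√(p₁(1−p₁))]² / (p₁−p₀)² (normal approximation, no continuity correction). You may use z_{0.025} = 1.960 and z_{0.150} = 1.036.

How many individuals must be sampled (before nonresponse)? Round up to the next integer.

n = 249

n = [z_{α/2}·√(p₀q₀) + z_β·√(p₁q₁)]² / (p₁ − p₀)²
  = [1.960·√(0.28·0.72) + 1.036·√(0.38·0.62)]² / (0.10)²
  = [1.960·0.4490 + 1.036·0.4854]² / 0.0100
  = [1.3829]² / 0.0100
  = 191.24
Adjust for 77% response: 191.24 / 0.77 = 248.36.
Round up → n = 249.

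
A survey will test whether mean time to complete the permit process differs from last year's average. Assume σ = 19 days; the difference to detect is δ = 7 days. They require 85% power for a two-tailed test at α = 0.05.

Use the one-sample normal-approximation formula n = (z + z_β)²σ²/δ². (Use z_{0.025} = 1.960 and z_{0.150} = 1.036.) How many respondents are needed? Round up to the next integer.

n = 67

n = (z_{α/2} + z_β)² · σ² / δ²
  = (1.960 + 1.036)² · 19² / 7²
  = 8.9760 · 361 / 49
  = 66.13
Round up → n = 67.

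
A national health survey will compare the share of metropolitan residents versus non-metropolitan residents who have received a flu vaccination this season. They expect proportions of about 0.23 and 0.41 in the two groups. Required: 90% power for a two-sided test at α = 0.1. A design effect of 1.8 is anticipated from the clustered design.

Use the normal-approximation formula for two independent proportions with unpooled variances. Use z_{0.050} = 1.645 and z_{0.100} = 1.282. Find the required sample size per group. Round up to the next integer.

n = 200 per group

n = (z_{α/2} + z_β)² · [p₁(1−p₁) + p₂(1−p₂)] / (p₁ − p₂)²
  = (1.645 + 1.282)² · (0.23·0.77 + 0.41·0.59) / (-0.18)²
  = (2.927)² · (0.1771 + 0.2419) / 0.0324
  = 8.5673 · 0.4190 / 0.0324
  = 110.79
Design effect: 1.8 × 110.79 = 199.43.
Round up → n = 200 per group.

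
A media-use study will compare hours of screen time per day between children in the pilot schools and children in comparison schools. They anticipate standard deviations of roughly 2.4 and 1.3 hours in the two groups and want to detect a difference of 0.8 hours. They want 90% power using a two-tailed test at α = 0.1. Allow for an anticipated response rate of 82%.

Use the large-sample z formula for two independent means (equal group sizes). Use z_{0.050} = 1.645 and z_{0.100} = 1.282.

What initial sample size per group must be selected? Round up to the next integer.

n = (z_{α/2} + z_β)² · (σ₁² + σ₂²) / δ²
  = (1.645 + 1.282)² · (2.4² + 1.3² = 7.45) / 0.8²
  = 8.5673 · 7.45 / 0.64
  = 99.73
Adjust for 82% response: 99.73 / 0.82 = 121.62.
Round up → n = 122 per group.

n = 122 per group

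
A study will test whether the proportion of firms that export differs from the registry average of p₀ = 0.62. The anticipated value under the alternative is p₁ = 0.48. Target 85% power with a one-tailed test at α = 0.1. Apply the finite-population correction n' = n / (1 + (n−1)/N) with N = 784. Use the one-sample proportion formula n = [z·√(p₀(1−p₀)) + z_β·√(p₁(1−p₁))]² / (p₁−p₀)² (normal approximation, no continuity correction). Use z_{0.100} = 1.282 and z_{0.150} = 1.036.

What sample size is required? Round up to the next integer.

n = [z_α·√(p₀q₀) + z_β·√(p₁q₁)]² / (p₁ − p₀)²
  = [1.282·√(0.62·0.38) + 1.036·√(0.48·0.52)]² / (-0.14)²
  = [1.282·0.4854 + 1.036·0.4996]² / 0.0196
  = [1.1399]² / 0.0196
  = 66.29
Finite-population correction (N = 784): 66.29 / (1 + (66.29 − 1)/784) = 61.19.
Round up → n = 62.

n = 62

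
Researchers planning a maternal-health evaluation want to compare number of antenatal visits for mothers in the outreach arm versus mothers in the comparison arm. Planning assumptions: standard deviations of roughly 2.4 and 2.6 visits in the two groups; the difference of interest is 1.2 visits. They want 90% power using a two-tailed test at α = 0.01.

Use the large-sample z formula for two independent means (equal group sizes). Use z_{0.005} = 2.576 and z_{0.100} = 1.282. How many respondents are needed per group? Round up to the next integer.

n = (z_{α/2} + z_β)² · (σ₁² + σ₂²) / δ²
  = (2.576 + 1.282)² · (2.4² + 2.6² = 12.52) / 1.2²
  = 14.8842 · 12.52 / 1.44
  = 129.41
Round up → n = 130 per group.

n = 130 per group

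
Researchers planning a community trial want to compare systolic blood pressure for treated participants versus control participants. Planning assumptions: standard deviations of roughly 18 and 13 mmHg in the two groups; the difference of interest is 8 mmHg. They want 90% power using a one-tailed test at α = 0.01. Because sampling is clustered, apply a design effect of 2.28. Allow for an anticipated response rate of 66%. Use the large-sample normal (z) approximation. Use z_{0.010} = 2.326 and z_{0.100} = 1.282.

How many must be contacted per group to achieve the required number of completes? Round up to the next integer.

n = 347 per group

n = (z_α + z_β)² · (σ₁² + σ₂²) / δ²
  = (2.326 + 1.282)² · (18² + 13² = 493) / 8²
  = 13.0177 · 493 / 64
  = 100.28
Design effect: 2.28 × 100.28 = 228.63.
Adjust for 66% response: 228.63 / 0.66 = 346.41.
Round up → n = 347 per group.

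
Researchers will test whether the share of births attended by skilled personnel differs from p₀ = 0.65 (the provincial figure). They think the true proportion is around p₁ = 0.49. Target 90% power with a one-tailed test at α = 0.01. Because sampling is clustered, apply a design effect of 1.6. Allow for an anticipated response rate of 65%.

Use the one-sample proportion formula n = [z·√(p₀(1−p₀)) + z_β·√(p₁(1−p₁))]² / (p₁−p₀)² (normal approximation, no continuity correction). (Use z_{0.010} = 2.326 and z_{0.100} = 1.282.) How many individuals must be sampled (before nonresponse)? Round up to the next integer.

n = 295

n = [z_α·√(p₀q₀) + z_β·√(p₁q₁)]² / (p₁ − p₀)²
  = [2.326·√(0.65·0.35) + 1.282·√(0.49·0.51)]² / (-0.16)²
  = [2.326·0.4770 + 1.282·0.4999]² / 0.0256
  = [1.7503]² / 0.0256
  = 119.67
Design effect: 1.6 × 119.67 = 191.47.
Adjust for 65% response: 191.47 / 0.65 = 294.57.
Round up → n = 295.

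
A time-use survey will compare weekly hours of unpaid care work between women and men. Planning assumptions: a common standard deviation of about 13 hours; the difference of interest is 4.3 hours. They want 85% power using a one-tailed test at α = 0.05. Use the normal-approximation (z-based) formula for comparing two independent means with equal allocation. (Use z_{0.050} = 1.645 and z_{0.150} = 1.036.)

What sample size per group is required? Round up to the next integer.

n = 132 per group

n = (z_α + z_β)² · (σ₁² + σ₂²) / δ²
  = (1.645 + 1.036)² · (2·13² = 338) / 4.3²
  = 7.1878 · 338 / 18.49
  = 131.39
Round up → n = 132 per group.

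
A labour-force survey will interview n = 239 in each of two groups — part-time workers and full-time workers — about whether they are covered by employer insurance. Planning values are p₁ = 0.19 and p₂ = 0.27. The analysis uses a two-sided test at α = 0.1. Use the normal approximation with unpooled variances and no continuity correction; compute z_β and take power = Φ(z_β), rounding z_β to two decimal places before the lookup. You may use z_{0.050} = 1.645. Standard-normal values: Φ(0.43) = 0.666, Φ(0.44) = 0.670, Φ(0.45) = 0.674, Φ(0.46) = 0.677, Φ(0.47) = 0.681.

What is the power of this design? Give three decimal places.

z_β = |p₁−p₂|·√(n/[p₁q₁+p₂q₂]) − z_{α/2}
    = 0.08 · √(239/0.3510) − 1.645
    = 0.08 · 26.0943 − 1.645
    = 2.0875 − 1.645 = 0.4425 → 0.44
Power = Φ(0.44) = 0.670.

Power ≈ 0.670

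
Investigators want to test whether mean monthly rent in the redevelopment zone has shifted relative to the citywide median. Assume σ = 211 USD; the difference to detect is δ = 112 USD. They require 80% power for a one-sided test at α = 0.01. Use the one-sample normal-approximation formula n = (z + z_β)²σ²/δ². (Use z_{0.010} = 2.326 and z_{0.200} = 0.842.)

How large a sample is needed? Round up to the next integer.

n = (z_α + z_β)² · σ² / δ²
  = (2.326 + 0.842)² · 211² / 112²
  = 10.0362 · 44521 / 12544
  = 35.62
Round up → n = 36.

n = 36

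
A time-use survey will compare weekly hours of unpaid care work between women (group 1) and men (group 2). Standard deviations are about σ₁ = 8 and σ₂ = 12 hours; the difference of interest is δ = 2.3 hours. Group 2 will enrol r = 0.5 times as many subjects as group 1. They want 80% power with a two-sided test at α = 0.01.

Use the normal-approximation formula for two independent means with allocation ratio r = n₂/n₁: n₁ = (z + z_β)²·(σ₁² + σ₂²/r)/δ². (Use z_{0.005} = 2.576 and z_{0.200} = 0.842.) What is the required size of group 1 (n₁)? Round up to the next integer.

n₁ = 778

n₁ = (z_{α/2} + z_β)² · (σ₁² + σ₂²/r) / δ²
   = (2.576 + 0.842)² · (8² + 12²/0.5) / 2.3²
   = 11.6827 · (64 + 288) / 5.29
   = 11.6827 · 352 / 5.29
   = 777.38
Round up → n₁ = 778; n₂ = r·n₁ = 0.5 × 778 = 389.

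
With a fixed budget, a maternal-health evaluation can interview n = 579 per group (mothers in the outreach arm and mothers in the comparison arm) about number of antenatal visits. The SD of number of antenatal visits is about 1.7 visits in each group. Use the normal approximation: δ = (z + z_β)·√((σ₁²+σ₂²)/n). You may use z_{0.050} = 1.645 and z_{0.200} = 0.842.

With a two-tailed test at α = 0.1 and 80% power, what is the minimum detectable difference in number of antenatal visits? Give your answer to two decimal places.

δ = (z_{α/2} + z_β) · √((σ₁²+σ₂²)/n)
  = (1.645 + 0.842) · √(5.78/579)
  = 2.487 · √0.00998
  = 2.487 · 0.0999
  = 0.2485

Minimum detectable difference ≈ 0.25 visits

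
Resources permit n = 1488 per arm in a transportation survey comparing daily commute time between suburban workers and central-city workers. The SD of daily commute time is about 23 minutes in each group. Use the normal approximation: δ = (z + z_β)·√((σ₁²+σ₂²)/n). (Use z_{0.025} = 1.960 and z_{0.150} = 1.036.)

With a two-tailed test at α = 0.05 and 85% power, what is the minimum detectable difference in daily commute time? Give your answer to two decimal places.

δ = (z_{α/2} + z_β) · √((σ₁²+σ₂²)/n)
  = (1.960 + 1.036) · √(1058/1488)
  = 2.996 · √0.71102
  = 2.996 · 0.8432
  = 2.5263

Minimum detectable difference ≈ 2.53 minutes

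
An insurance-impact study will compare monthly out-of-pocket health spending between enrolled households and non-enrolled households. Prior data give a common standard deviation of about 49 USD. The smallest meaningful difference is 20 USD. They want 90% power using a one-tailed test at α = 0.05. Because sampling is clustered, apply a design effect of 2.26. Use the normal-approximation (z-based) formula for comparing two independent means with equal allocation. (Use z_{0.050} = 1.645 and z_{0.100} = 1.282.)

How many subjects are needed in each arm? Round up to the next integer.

n = 233 per group

n = (z_α + z_β)² · (σ₁² + σ₂²) / δ²
  = (1.645 + 1.282)² · (2·49² = 4802) / 20²
  = 8.5673 · 4802 / 400
  = 102.85
Design effect: 2.26 × 102.85 = 232.44.
Round up → n = 233 per group.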